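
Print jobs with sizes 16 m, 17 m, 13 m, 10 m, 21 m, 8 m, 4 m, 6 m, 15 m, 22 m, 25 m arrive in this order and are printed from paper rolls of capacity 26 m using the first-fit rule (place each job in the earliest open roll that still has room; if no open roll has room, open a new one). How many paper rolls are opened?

  16 → roll 1 (new)  [load 16/26]
  17 → roll 2 (new)  [load 17/26]
  13 → roll 3 (new)  [load 13/26]
  10 → roll 1  [load 26/26]
  21 → roll 4 (new)  [load 21/26]
  8 → roll 2  [load 25/26]
  4 → roll 3  [load 17/26]
  6 → roll 3  [load 23/26]
  15 → roll 5 (new)  [load 15/26]
  22 → roll 6 (new)  [load 22/26]
  25 → roll 7 (new)  [load 25/26]
7 paper rolls opened.

7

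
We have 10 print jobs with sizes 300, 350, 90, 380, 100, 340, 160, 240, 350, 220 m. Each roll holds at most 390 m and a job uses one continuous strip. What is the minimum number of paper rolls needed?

Total = 380 + 350 + 350 + 340 + 300 + 240 + 220 + 160 + 100 + 90 = 2530 m.
Lower bound: ⌈2530/390⌉ = 7 paper rolls.
A packing using 7 paper rolls:
  roll 1: 380 = 380
  roll 2: 350 = 350
  roll 3: 350 = 350
  roll 4: 340 = 340
  roll 5: 300 + 90 = 390
  roll 6: 240 + 100 = 340
  roll 7: 220 + 160 = 380
This matches the lower bound, so 7 is optimal.

7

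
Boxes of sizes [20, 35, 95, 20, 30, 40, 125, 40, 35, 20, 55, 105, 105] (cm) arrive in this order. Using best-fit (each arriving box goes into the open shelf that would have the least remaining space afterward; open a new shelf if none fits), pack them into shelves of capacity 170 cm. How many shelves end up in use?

  20 → shelf 1 (new)  [load 20/170]
  35 → shelf 1  [load 55/170]
  95 → shelf 1  [load 150/170]
  20 → shelf 1  [load 170/170]
  30 → shelf 2 (new)  [load 30/170]
  40 → shelf 2  [load 70/170]
  125 → shelf 3 (new)  [load 125/170]
  40 → shelf 3  [load 165/170]
  35 → shelf 2  [load 105/170]
  20 → shelf 2  [load 125/170]
  55 → shelf 4 (new)  [load 55/170]
  105 → shelf 4  [load 160/170]
  105 → shelf 5 (new)  [load 105/170]
5 shelves opened.

5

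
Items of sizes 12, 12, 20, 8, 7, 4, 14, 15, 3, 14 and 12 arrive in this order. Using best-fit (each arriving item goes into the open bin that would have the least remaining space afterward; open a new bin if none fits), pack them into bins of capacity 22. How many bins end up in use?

  12 → bin 1 (new)  [load 12/22]
  12 → bin 2 (new)  [load 12/22]
  20 → bin 3 (new)  [load 20/22]
  8 → bin 1  [load 20/22]
  7 → bin 2  [load 19/22]
  4 → bin 4 (new)  [load 4/22]
  14 → bin 4  [load 18/22]
  15 → bin 5 (new)  [load 15/22]
  3 → bin 2  [load 22/22]
  14 → bin 6 (new)  [load 14/22]
  12 → bin 7 (new)  [load 12/22]
7 bins opened.

7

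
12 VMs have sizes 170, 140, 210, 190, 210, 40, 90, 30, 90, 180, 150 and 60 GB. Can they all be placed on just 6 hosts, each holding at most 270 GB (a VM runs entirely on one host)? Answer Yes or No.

Total = 1560 GB; ⌈1560/270⌉ = 6.
7 VMs each exceed half the capacity and cannot share a host, forcing at least 7 hosts.
At least 7 hosts are required, but only 6 are allowed.

No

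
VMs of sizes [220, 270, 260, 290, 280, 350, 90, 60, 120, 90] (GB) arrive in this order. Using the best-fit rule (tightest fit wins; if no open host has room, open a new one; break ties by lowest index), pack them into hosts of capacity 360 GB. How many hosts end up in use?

6

  220 → host 1 (new)  [load 220/360]
  270 → host 2 (new)  [load 270/360]
  260 → host 3 (new)  [load 260/360]
  290 → host 4 (new)  [load 290/360]
  280 → host 5 (new)  [load 280/360]
  350 → host 6 (new)  [load 350/360]
  90 → host 2  [load 360/360]
  60 → host 4  [load 350/360]
  120 → host 1  [load 340/360]
  90 → host 3  [load 350/360]
6 hosts opened.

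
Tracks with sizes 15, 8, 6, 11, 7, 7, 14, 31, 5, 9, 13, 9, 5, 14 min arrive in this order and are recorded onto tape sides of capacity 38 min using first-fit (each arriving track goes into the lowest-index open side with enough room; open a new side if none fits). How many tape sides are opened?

5

  15 → side 1 (new)  [load 15/38]
  8 → side 1  [load 23/38]
  6 → side 1  [load 29/38]
  11 → side 2 (new)  [load 11/38]
  7 → side 1  [load 36/38]
  7 → side 2  [load 18/38]
  14 → side 2  [load 32/38]
  31 → side 3 (new)  [load 31/38]
  5 → side 2  [load 37/38]
  9 → side 4 (new)  [load 9/38]
  13 → side 4  [load 22/38]
  9 → side 4  [load 31/38]
  5 → side 3  [load 36/38]
  14 → side 5 (new)  [load 14/38]
5 tape sides opened.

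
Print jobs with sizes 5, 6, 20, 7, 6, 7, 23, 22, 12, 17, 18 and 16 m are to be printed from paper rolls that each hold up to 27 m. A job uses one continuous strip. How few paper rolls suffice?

7

Total = 23 + 22 + 20 + 18 + 17 + 16 + 12 + 7 + 7 + 6 + 6 + 5 = 159 m.
Lower bound: ⌈159/27⌉ = 6 paper rolls.
A packing using 7 paper rolls:
  roll 1: 23 = 23
  roll 2: 22 + 5 = 27
  roll 3: 20 + 7 = 27
  roll 4: 18 + 7 = 25
  roll 5: 17 + 6 = 23
  roll 6: 16 + 6 = 22
  roll 7: 12 = 12
No arrangement into 6 paper rolls stays within capacity, so 7 is optimal.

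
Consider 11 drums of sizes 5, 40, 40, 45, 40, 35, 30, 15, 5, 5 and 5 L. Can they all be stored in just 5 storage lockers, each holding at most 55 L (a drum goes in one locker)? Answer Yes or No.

Total = 265 L; ⌈265/55⌉ = 5.
6 drums each exceed half the capacity and cannot share a locker, forcing at least 6 storage lockers.
At least 6 storage lockers are required, but only 5 are allowed.

No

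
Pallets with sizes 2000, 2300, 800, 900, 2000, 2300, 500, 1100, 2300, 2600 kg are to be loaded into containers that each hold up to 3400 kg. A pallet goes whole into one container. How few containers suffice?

6

Total = 2600 + 2300 + 2300 + 2300 + 2000 + 2000 + 1100 + 900 + 800 + 500 = 16800 kg.
Lower bound: ⌈16800/3400⌉ = 5 containers.
Also, 6 pallets each exceed 1700 kg, and no two of those can share a container, so at least 6 containers are needed.
A packing using 6 containers:
  container 1: 2600 + 800 = 3400
  container 2: 2300 + 1100 = 3400
  container 3: 2300 + 900 = 3200
  container 4: 2300 + 500 = 2800
  container 5: 2000 = 2000
  container 6: 2000 = 2000
This matches the lower bound, so 6 is optimal.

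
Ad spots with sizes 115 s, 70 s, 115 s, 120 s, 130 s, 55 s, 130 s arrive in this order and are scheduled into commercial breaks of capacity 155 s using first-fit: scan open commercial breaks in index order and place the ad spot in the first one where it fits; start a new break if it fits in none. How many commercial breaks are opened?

  115 → break 1 (new)  [load 115/155]
  70 → break 2 (new)  [load 70/155]
  115 → break 3 (new)  [load 115/155]
  120 → break 4 (new)  [load 120/155]
  130 → break 5 (new)  [load 130/155]
  55 → break 2  [load 125/155]
  130 → break 6 (new)  [load 130/155]
6 commercial breaks opened.

6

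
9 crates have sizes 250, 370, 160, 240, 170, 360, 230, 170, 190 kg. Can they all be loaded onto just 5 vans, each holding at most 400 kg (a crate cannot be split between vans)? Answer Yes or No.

Total = 2140 kg; ⌈2140/400⌉ = 6.
At least 6 vans are required, but only 5 are allowed.

No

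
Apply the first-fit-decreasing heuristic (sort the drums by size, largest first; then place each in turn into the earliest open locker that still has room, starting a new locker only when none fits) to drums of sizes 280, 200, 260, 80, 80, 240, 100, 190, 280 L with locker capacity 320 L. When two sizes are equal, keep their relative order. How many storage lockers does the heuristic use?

Sorted descending: 280, 280, 260, 240, 200, 190, 100, 80, 80.
  280 → locker 1 (new)  [load 280/320]
  280 → locker 2 (new)  [load 280/320]
  260 → locker 3 (new)  [load 260/320]
  240 → locker 4 (new)  [load 240/320]
  200 → locker 5 (new)  [load 200/320]
  190 → locker 6 (new)  [load 190/320]
  100 → locker 5  [load 300/320]
  80 → locker 4  [load 320/320]
  80 → locker 6  [load 270/320]
6 storage lockers opened.

6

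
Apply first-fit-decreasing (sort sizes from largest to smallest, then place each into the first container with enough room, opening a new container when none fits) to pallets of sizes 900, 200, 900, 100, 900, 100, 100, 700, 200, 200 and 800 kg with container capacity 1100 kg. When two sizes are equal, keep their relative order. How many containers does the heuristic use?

5

Sorted descending: 900, 900, 900, 800, 700, 200, 200, 200, 100, 100, 100.
  900 → container 1 (new)  [load 900/1100]
  900 → container 2 (new)  [load 900/1100]
  900 → container 3 (new)  [load 900/1100]
  800 → container 4 (new)  [load 800/1100]
  700 → container 5 (new)  [load 700/1100]
  200 → container 1  [load 1100/1100]
  200 → container 2  [load 1100/1100]
  200 → container 3  [load 1100/1100]
  100 → container 4  [load 900/1100]
  100 → container 4  [load 1000/1100]
  100 → container 4  [load 1100/1100]
5 containers opened.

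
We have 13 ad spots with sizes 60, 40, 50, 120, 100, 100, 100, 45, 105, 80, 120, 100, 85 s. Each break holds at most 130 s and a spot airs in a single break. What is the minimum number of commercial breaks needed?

Total = 120 + 120 + 105 + 100 + 100 + 100 + 100 + 85 + 80 + 60 + 50 + 45 + 40 = 1105 s.
Lower bound: ⌈1105/130⌉ = 9 commercial breaks.
A packing using 10 commercial breaks:
  break 1: 120 = 120
  break 2: 120 = 120
  break 3: 105 = 105
  break 4: 100 = 100
  break 5: 100 = 100
  break 6: 100 = 100
  break 7: 100 = 100
  break 8: 85 + 45 = 130
  break 9: 80 + 50 = 130
  break 10: 60 + 40 = 100
No arrangement into 9 commercial breaks stays within capacity, so 10 is optimal.

10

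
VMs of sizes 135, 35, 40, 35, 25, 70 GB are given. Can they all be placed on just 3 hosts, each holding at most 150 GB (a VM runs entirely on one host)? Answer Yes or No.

A valid assignment using 3 hosts:
  host 1: 135 = 135
  host 2: 70 + 40 + 35 = 145
  host 3: 35 + 25 = 60
Every load is within 150 GB, so 3 hosts suffice.

Yes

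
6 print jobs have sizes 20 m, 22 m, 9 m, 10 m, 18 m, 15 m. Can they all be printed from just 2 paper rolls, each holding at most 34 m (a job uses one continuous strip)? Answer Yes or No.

No

Total = 94 m; ⌈94/34⌉ = 3.
At least 3 paper rolls are required, but only 2 are allowed.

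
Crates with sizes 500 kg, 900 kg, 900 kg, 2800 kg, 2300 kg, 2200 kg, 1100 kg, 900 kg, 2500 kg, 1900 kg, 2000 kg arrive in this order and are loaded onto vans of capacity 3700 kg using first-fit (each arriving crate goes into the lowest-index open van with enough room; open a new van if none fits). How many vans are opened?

  500 → van 1 (new)  [load 500/3700]
  900 → van 1  [load 1400/3700]
  900 → van 1  [load 2300/3700]
  2800 → van 2 (new)  [load 2800/3700]
  2300 → van 3 (new)  [load 2300/3700]
  2200 → van 4 (new)  [load 2200/3700]
  1100 → van 1  [load 3400/3700]
  900 → van 2  [load 3700/3700]
  2500 → van 5 (new)  [load 2500/3700]
  1900 → van 6 (new)  [load 1900/3700]
  2000 → van 7 (new)  [load 2000/3700]
7 vans opened.

7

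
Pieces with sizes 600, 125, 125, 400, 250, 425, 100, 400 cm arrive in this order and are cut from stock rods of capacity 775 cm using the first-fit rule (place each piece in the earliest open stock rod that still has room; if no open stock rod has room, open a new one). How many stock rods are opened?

4

  600 → stock rod 1 (new)  [load 600/775]
  125 → stock rod 1  [load 725/775]
  125 → stock rod 2 (new)  [load 125/775]
  400 → stock rod 2  [load 525/775]
  250 → stock rod 2  [load 775/775]
  425 → stock rod 3 (new)  [load 425/775]
  100 → stock rod 3  [load 525/775]
  400 → stock rod 4 (new)  [load 400/775]
4 stock rods opened.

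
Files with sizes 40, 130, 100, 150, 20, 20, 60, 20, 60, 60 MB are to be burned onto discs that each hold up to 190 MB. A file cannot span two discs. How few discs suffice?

4

Total = 150 + 130 + 100 + 60 + 60 + 60 + 40 + 20 + 20 + 20 = 660 MB.
Lower bound: ⌈660/190⌉ = 4 discs.
A packing using 4 discs:
  disc 1: 150 + 40 = 190
  disc 2: 130 + 60 = 190
  disc 3: 100 + 60 + 20 = 180
  disc 4: 60 + 20 + 20 = 100
This matches the lower bound, so 4 is optimal.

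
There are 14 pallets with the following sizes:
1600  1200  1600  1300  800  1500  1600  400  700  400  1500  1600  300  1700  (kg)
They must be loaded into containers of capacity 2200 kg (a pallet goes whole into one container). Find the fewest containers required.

9

Total = 1700 + 1600 + 1600 + 1600 + 1600 + 1500 + 1500 + 1300 + 1200 + 800 + 700 + 400 + 400 + 300 = 16200 kg.
Lower bound: ⌈16200/2200⌉ = 8 containers.
Also, 9 pallets each exceed 1100 kg, and no two of those can share a container, so at least 9 containers are needed.
A packing using 9 containers:
  container 1: 1700 + 400 = 2100
  container 2: 1600 + 400 = 2000
  container 3: 1600 + 300 = 1900
  container 4: 1600 = 1600
  container 5: 1600 = 1600
  container 6: 1500 + 700 = 2200
  container 7: 1500 = 1500
  container 8: 1300 + 800 = 2100
  container 9: 1200 = 1200
This matches the lower bound, so 9 is optimal.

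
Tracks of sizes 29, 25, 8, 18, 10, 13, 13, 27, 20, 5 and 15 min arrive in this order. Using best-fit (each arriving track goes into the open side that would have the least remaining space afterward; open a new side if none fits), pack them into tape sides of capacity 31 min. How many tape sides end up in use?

7

  29 → side 1 (new)  [load 29/31]
  25 → side 2 (new)  [load 25/31]
  8 → side 3 (new)  [load 8/31]
  18 → side 3  [load 26/31]
  10 → side 4 (new)  [load 10/31]
  13 → side 4  [load 23/31]
  13 → side 5 (new)  [load 13/31]
  27 → side 6 (new)  [load 27/31]
  20 → side 7 (new)  [load 20/31]
  5 → side 3  [load 31/31]
  15 → side 5  [load 28/31]
7 tape sides opened.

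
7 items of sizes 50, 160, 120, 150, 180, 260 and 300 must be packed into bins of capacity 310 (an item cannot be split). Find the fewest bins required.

4

Total = 300 + 260 + 180 + 160 + 150 + 120 + 50 = 1220.
Lower bound: ⌈1220/310⌉ = 4 bins.
A packing using 4 bins:
  bin 1: 300 = 300
  bin 2: 260 + 50 = 310
  bin 3: 180 + 120 = 300
  bin 4: 160 + 150 = 310
This matches the lower bound, so 4 is optimal.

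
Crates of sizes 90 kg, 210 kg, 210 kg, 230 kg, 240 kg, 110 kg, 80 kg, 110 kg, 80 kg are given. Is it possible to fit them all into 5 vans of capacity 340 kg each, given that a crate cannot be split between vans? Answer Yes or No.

A valid assignment using 5 vans:
  van 1: 240 + 90 = 330
  van 2: 230 + 110 = 340
  van 3: 210 + 110 = 320
  van 4: 210 + 80 = 290
  van 5: 80 = 80
Every load is within 340 kg, so 5 vans suffice.

Yes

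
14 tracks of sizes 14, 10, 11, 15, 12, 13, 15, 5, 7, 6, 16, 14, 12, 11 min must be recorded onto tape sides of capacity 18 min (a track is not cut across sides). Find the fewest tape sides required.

Total = 16 + 15 + 15 + 14 + 14 + 13 + 12 + 12 + 11 + 11 + 10 + 7 + 6 + 5 = 161 min.
Lower bound: ⌈161/18⌉ = 9 tape sides.
Also, 11 tracks each exceed 9 min, and no two of those can share a side, so at least 11 tape sides are needed.
A packing using 11 tape sides:
  side 1: 16 = 16
  side 2: 15 = 15
  side 3: 15 = 15
  side 4: 14 = 14
  side 5: 14 = 14
  side 6: 13 + 5 = 18
  side 7: 12 + 6 = 18
  side 8: 12 = 12
  side 9: 11 + 7 = 18
  side 10: 11 = 11
  side 11: 10 = 10
This matches the lower bound, so 11 is optimal.

11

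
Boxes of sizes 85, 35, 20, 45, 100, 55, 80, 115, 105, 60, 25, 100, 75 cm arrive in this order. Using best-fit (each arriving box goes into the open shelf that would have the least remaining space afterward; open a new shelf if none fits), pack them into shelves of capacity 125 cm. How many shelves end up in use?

9

  85 → shelf 1 (new)  [load 85/125]
  35 → shelf 1  [load 120/125]
  20 → shelf 2 (new)  [load 20/125]
  45 → shelf 2  [load 65/125]
  100 → shelf 3 (new)  [load 100/125]
  55 → shelf 2  [load 120/125]
  80 → shelf 4 (new)  [load 80/125]
  115 → shelf 5 (new)  [load 115/125]
  105 → shelf 6 (new)  [load 105/125]
  60 → shelf 7 (new)  [load 60/125]
  25 → shelf 3  [load 125/125]
  100 → shelf 8 (new)  [load 100/125]
  75 → shelf 9 (new)  [load 75/125]
9 shelves opened.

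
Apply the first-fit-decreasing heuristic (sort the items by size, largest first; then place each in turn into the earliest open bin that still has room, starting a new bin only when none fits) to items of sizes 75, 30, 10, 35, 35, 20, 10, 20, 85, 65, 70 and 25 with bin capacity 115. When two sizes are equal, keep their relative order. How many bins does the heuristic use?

Sorted descending: 85, 75, 70, 65, 35, 35, 30, 25, 20, 20, 10, 10.
  85 → bin 1 (new)  [load 85/115]
  75 → bin 2 (new)  [load 75/115]
  70 → bin 3 (new)  [load 70/115]
  65 → bin 4 (new)  [load 65/115]
  35 → bin 2  [load 110/115]
  35 → bin 3  [load 105/115]
  30 → bin 1  [load 115/115]
  25 → bin 4  [load 90/115]
  20 → bin 4  [load 110/115]
  20 → bin 5 (new)  [load 20/115]
  10 → bin 3  [load 115/115]
  10 → bin 5  [load 30/115]
5 bins opened.

5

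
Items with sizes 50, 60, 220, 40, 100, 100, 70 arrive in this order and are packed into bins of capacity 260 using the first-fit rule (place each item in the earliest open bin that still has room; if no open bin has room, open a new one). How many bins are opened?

  50 → bin 1 (new)  [load 50/260]
  60 → bin 1  [load 110/260]
  220 → bin 2 (new)  [load 220/260]
  40 → bin 1  [load 150/260]
  100 → bin 1  [load 250/260]
  100 → bin 3 (new)  [load 100/260]
  70 → bin 3  [load 170/260]
3 bins opened.

3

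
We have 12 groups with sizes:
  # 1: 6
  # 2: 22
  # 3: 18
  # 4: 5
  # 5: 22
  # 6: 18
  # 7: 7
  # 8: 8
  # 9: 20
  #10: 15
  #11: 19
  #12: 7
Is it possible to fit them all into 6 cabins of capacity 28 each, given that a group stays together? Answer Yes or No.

No

Total = 167; ⌈167/28⌉ = 6.
7 groups each exceed half the capacity and cannot share a cabin, forcing at least 7 cabins.
At least 7 cabins are required, but only 6 are allowed.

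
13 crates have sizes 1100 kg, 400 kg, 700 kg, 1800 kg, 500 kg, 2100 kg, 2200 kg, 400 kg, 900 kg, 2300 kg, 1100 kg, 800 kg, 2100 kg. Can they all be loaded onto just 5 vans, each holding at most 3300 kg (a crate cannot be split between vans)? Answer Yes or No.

Yes

A valid assignment using 5 vans:
  van 1: 2300 + 900 = 3200
  van 2: 2200 + 1100 = 3300
  van 3: 2100 + 800 + 400 = 3300
  van 4: 2100 + 700 + 500 = 3300
  van 5: 1800 + 1100 + 400 = 3300
Every load is within 3300 kg, so 5 vans suffice.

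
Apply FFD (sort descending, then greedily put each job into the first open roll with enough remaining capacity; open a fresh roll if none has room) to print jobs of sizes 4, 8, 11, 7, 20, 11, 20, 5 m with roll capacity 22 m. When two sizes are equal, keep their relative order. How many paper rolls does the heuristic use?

Sorted descending: 20, 20, 11, 11, 8, 7, 5, 4.
  20 → roll 1 (new)  [load 20/22]
  20 → roll 2 (new)  [load 20/22]
  11 → roll 3 (new)  [load 11/22]
  11 → roll 3  [load 22/22]
  8 → roll 4 (new)  [load 8/22]
  7 → roll 4  [load 15/22]
  5 → roll 4  [load 20/22]
  4 → roll 5 (new)  [load 4/22]
5 paper rolls opened.

5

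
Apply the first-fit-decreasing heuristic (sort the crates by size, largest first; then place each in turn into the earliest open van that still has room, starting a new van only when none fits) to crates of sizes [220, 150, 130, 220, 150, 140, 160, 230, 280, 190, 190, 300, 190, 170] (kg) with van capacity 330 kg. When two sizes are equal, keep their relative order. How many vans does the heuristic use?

Sorted descending: 300, 280, 230, 220, 220, 190, 190, 190, 170, 160, 150, 150, 140, 130.
  300 → van 1 (new)  [load 300/330]
  280 → van 2 (new)  [load 280/330]
  230 → van 3 (new)  [load 230/330]
  220 → van 4 (new)  [load 220/330]
  220 → van 5 (new)  [load 220/330]
  190 → van 6 (new)  [load 190/330]
  190 → van 7 (new)  [load 190/330]
  190 → van 8 (new)  [load 190/330]
  170 → van 9 (new)  [load 170/330]
  160 → van 9  [load 330/330]
  150 → van 10 (new)  [load 150/330]
  150 → van 10  [load 300/330]
  140 → van 6  [load 330/330]
  130 → van 7  [load 320/330]
10 vans opened.

10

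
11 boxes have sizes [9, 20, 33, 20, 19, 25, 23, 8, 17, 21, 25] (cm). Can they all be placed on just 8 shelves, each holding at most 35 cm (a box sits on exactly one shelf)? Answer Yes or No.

Total = 220 cm; ⌈220/35⌉ = 7.
8 boxes each exceed half the capacity and cannot share a shelf, forcing at least 8 shelves.
The bound of 8 does not rule out 8, but exhaustive search shows no assignment into 8 shelves of capacity 35 cm exists — the minimum is 9.

No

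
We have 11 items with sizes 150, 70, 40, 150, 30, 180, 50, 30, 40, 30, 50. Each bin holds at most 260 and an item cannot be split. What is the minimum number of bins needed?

Total = 180 + 150 + 150 + 70 + 50 + 50 + 40 + 40 + 30 + 30 + 30 = 820.
Lower bound: ⌈820/260⌉ = 4 bins.
A packing using 4 bins:
  bin 1: 180 + 70 = 250
  bin 2: 150 + 50 + 50 = 250
  bin 3: 150 + 40 + 40 + 30 = 260
  bin 4: 30 + 30 = 60
This matches the lower bound, so 4 is optimal.

4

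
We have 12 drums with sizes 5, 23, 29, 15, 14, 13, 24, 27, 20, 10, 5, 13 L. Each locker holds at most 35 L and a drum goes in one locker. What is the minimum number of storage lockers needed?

7

Total = 29 + 27 + 24 + 23 + 20 + 15 + 14 + 13 + 13 + 10 + 5 + 5 = 198 L.
Lower bound: ⌈198/35⌉ = 6 storage lockers.
A packing using 7 storage lockers:
  locker 1: 29 + 5 = 34
  locker 2: 27 + 5 = 32
  locker 3: 24 + 10 = 34
  locker 4: 23 = 23
  locker 5: 20 + 15 = 35
  locker 6: 14 + 13 = 27
  locker 7: 13 = 13
No arrangement into 6 storage lockers stays within capacity, so 7 is optimal.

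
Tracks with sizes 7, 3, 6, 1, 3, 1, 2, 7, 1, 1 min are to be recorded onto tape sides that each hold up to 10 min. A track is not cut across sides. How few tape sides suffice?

4

Total = 7 + 7 + 6 + 3 + 3 + 2 + 1 + 1 + 1 + 1 = 32 min.
Lower bound: ⌈32/10⌉ = 4 tape sides.
A packing using 4 tape sides:
  side 1: 7 + 3 = 10
  side 2: 7 + 3 = 10
  side 3: 6 + 2 + 1 + 1 = 10
  side 4: 1 + 1 = 2
This matches the lower bound, so 4 is optimal.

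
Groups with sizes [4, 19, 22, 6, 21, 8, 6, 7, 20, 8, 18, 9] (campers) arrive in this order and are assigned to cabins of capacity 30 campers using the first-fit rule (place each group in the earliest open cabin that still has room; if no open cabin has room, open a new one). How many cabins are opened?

  4 → cabin 1 (new)  [load 4/30]
  19 → cabin 1  [load 23/30]
  22 → cabin 2 (new)  [load 22/30]
  6 → cabin 1  [load 29/30]
  21 → cabin 3 (new)  [load 21/30]
  8 → cabin 2  [load 30/30]
  6 → cabin 3  [load 27/30]
  7 → cabin 4 (new)  [load 7/30]
  20 → cabin 4  [load 27/30]
  8 → cabin 5 (new)  [load 8/30]
  18 → cabin 5  [load 26/30]
  9 → cabin 6 (new)  [load 9/30]
6 cabins opened.

6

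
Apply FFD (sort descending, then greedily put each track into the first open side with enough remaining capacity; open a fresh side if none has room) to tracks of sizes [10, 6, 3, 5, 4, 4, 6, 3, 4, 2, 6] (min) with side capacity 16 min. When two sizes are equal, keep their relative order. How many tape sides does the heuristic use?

4

Sorted descending: 10, 6, 6, 6, 5, 4, 4, 4, 3, 3, 2.
  10 → side 1 (new)  [load 10/16]
  6 → side 1  [load 16/16]
  6 → side 2 (new)  [load 6/16]
  6 → side 2  [load 12/16]
  5 → side 3 (new)  [load 5/16]
  4 → side 2  [load 16/16]
  4 → side 3  [load 9/16]
  4 → side 3  [load 13/16]
  3 → side 3  [load 16/16]
  3 → side 4 (new)  [load 3/16]
  2 → side 4  [load 5/16]
4 tape sides opened.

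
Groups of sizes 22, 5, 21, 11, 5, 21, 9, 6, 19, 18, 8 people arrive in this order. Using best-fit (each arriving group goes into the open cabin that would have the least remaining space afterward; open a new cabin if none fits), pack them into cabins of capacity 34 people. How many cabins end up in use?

5

  22 → cabin 1 (new)  [load 22/34]
  5 → cabin 1  [load 27/34]
  21 → cabin 2 (new)  [load 21/34]
  11 → cabin 2  [load 32/34]
  5 → cabin 1  [load 32/34]
  21 → cabin 3 (new)  [load 21/34]
  9 → cabin 3  [load 30/34]
  6 → cabin 4 (new)  [load 6/34]
  19 → cabin 4  [load 25/34]
  18 → cabin 5 (new)  [load 18/34]
  8 → cabin 4  [load 33/34]
5 cabins opened.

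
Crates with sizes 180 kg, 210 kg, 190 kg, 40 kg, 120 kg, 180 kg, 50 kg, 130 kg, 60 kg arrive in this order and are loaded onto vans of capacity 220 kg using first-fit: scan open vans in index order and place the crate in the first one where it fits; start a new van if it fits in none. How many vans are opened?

  180 → van 1 (new)  [load 180/220]
  210 → van 2 (new)  [load 210/220]
  190 → van 3 (new)  [load 190/220]
  40 → van 1  [load 220/220]
  120 → van 4 (new)  [load 120/220]
  180 → van 5 (new)  [load 180/220]
  50 → van 4  [load 170/220]
  130 → van 6 (new)  [load 130/220]
  60 → van 6  [load 190/220]
6 vans opened.

6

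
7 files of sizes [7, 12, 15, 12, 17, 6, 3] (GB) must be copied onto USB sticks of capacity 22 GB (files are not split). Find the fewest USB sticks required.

Total = 17 + 15 + 12 + 12 + 7 + 6 + 3 = 72 GB.
Lower bound: ⌈72/22⌉ = 4 USB sticks.
A packing using 4 USB sticks:
  USB stick 1: 17 + 3 = 20
  USB stick 2: 15 + 7 = 22
  USB stick 3: 12 + 6 = 18
  USB stick 4: 12 = 12
This matches the lower bound, so 4 is optimal.

4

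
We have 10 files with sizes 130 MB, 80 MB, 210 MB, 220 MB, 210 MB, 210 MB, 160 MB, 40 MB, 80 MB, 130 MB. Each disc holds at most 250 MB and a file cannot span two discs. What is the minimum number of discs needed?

7

Total = 220 + 210 + 210 + 210 + 160 + 130 + 130 + 80 + 80 + 40 = 1470 MB.
Lower bound: ⌈1470/250⌉ = 6 discs.
Also, 7 files each exceed 125 MB, and no two of those can share a disc, so at least 7 discs are needed.
A packing using 7 discs:
  disc 1: 220 = 220
  disc 2: 210 + 40 = 250
  disc 3: 210 = 210
  disc 4: 210 = 210
  disc 5: 160 + 80 = 240
  disc 6: 130 + 80 = 210
  disc 7: 130 = 130
This matches the lower bound, so 7 is optimal.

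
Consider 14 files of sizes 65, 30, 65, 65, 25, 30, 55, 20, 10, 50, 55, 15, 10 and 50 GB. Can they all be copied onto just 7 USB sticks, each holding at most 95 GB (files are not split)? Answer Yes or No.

A valid assignment using 7 USB sticks:
  USB stick 1: 65 + 30 = 95
  USB stick 2: 65 + 30 = 95
  USB stick 3: 65 + 25 = 90
  USB stick 4: 55 + 20 + 15 = 90
  USB stick 5: 55 + 10 + 10 = 75
  USB stick 6: 50 = 50
  USB stick 7: 50 = 50
Every load is within 95 GB, so 7 USB sticks suffice.

Yes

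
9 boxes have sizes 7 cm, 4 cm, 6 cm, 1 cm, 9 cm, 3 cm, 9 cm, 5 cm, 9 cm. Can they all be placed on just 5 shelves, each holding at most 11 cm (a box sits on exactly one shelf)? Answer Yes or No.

Total = 53 cm; ⌈53/11⌉ = 5.
The bound of 5 does not rule out 5, but exhaustive search shows no assignment into 5 shelves of capacity 11 cm exists — the minimum is 6.

No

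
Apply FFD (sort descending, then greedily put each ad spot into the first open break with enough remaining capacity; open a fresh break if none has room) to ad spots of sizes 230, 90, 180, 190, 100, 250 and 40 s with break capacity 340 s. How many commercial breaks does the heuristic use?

Sorted descending: 250, 230, 190, 180, 100, 90, 40.
  250 → break 1 (new)  [load 250/340]
  230 → break 2 (new)  [load 230/340]
  190 → break 3 (new)  [load 190/340]
  180 → break 4 (new)  [load 180/340]
  100 → break 2  [load 330/340]
  90 → break 1  [load 340/340]
  40 → break 3  [load 230/340]
4 commercial breaks opened.

4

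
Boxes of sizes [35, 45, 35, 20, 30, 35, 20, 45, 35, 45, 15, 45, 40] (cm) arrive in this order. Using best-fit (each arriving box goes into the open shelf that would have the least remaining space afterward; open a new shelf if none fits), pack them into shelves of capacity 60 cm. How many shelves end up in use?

10

  35 → shelf 1 (new)  [load 35/60]
  45 → shelf 2 (new)  [load 45/60]
  35 → shelf 3 (new)  [load 35/60]
  20 → shelf 1  [load 55/60]
  30 → shelf 4 (new)  [load 30/60]
  35 → shelf 5 (new)  [load 35/60]
  20 → shelf 3  [load 55/60]
  45 → shelf 6 (new)  [load 45/60]
  35 → shelf 7 (new)  [load 35/60]
  45 → shelf 8 (new)  [load 45/60]
  15 → shelf 2  [load 60/60]
  45 → shelf 9 (new)  [load 45/60]
  40 → shelf 10 (new)  [load 40/60]
10 shelves opened.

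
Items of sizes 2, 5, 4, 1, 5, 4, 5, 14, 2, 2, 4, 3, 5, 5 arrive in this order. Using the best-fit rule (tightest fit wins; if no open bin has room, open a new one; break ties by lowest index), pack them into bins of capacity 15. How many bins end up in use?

  2 → bin 1 (new)  [load 2/15]
  5 → bin 1  [load 7/15]
  4 → bin 1  [load 11/15]
  1 → bin 1  [load 12/15]
  5 → bin 2 (new)  [load 5/15]
  4 → bin 2  [load 9/15]
  5 → bin 2  [load 14/15]
  14 → bin 3 (new)  [load 14/15]
  2 → bin 1  [load 14/15]
  2 → bin 4 (new)  [load 2/15]
  4 → bin 4  [load 6/15]
  3 → bin 4  [load 9/15]
  5 → bin 4  [load 14/15]
  5 → bin 5 (new)  [load 5/15]
5 bins opened.

5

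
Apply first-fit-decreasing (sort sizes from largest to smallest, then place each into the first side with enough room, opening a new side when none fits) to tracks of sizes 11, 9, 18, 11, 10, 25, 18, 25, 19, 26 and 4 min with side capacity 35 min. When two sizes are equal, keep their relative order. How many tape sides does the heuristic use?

Sorted descending: 26, 25, 25, 19, 18, 18, 11, 11, 10, 9, 4.
  26 → side 1 (new)  [load 26/35]
  25 → side 2 (new)  [load 25/35]
  25 → side 3 (new)  [load 25/35]
  19 → side 4 (new)  [load 19/35]
  18 → side 5 (new)  [load 18/35]
  18 → side 6 (new)  [load 18/35]
  11 → side 4  [load 30/35]
  11 → side 5  [load 29/35]
  10 → side 2  [load 35/35]
  9 → side 1  [load 35/35]
  4 → side 3  [load 29/35]
6 tape sides opened.

6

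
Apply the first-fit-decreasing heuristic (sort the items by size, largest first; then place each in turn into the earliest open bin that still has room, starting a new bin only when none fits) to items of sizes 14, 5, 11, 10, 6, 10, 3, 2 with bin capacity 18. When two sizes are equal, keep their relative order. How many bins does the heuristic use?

4

Sorted descending: 14, 11, 10, 10, 6, 5, 3, 2.
  14 → bin 1 (new)  [load 14/18]
  11 → bin 2 (new)  [load 11/18]
  10 → bin 3 (new)  [load 10/18]
  10 → bin 4 (new)  [load 10/18]
  6 → bin 2  [load 17/18]
  5 → bin 3  [load 15/18]
  3 → bin 1  [load 17/18]
  2 → bin 3  [load 17/18]
4 bins opened.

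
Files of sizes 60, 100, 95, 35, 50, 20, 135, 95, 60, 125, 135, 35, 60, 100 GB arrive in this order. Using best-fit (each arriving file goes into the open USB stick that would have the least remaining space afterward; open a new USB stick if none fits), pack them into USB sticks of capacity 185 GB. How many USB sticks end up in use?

  60 → USB stick 1 (new)  [load 60/185]
  100 → USB stick 1  [load 160/185]
  95 → USB stick 2 (new)  [load 95/185]
  35 → USB stick 2  [load 130/185]
  50 → USB stick 2  [load 180/185]
  20 → USB stick 1  [load 180/185]
  135 → USB stick 3 (new)  [load 135/185]
  95 → USB stick 4 (new)  [load 95/185]
  60 → USB stick 4  [load 155/185]
  125 → USB stick 5 (new)  [load 125/185]
  135 → USB stick 6 (new)  [load 135/185]
  35 → USB stick 3  [load 170/185]
  60 → USB stick 5  [load 185/185]
  100 → USB stick 7 (new)  [load 100/185]
7 USB sticks opened.

7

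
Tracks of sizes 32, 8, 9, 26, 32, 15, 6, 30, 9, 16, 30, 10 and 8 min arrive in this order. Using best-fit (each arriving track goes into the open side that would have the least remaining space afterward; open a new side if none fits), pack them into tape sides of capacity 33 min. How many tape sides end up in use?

8

  32 → side 1 (new)  [load 32/33]
  8 → side 2 (new)  [load 8/33]
  9 → side 2  [load 17/33]
  26 → side 3 (new)  [load 26/33]
  32 → side 4 (new)  [load 32/33]
  15 → side 2  [load 32/33]
  6 → side 3  [load 32/33]
  30 → side 5 (new)  [load 30/33]
  9 → side 6 (new)  [load 9/33]
  16 → side 6  [load 25/33]
  30 → side 7 (new)  [load 30/33]
  10 → side 8 (new)  [load 10/33]
  8 → side 6  [load 33/33]
8 tape sides opened.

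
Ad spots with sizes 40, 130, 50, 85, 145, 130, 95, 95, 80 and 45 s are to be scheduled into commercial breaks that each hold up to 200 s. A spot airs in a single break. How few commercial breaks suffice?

5

Total = 145 + 130 + 130 + 95 + 95 + 85 + 80 + 50 + 45 + 40 = 895 s.
Lower bound: ⌈895/200⌉ = 5 commercial breaks.
A packing using 5 commercial breaks:
  break 1: 145 + 50 = 195
  break 2: 130 + 45 = 175
  break 3: 130 + 40 = 170
  break 4: 95 + 95 = 190
  break 5: 85 + 80 = 165
This matches the lower bound, so 5 is optimal.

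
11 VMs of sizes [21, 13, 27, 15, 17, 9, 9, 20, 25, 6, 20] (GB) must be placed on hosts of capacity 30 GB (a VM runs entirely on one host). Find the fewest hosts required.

Total = 27 + 25 + 21 + 20 + 20 + 17 + 15 + 13 + 9 + 9 + 6 = 182 GB.
Lower bound: ⌈182/30⌉ = 7 hosts.
A packing using 7 hosts:
  host 1: 27 = 27
  host 2: 25 = 25
  host 3: 21 + 9 = 30
  host 4: 20 + 9 = 29
  host 5: 20 + 6 = 26
  host 6: 17 + 13 = 30
  host 7: 15 = 15
This matches the lower bound, so 7 is optimal.

7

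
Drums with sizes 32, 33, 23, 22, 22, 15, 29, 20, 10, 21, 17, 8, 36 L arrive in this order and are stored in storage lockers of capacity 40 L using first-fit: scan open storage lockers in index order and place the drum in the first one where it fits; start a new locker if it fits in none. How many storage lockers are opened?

  32 → locker 1 (new)  [load 32/40]
  33 → locker 2 (new)  [load 33/40]
  23 → locker 3 (new)  [load 23/40]
  22 → locker 4 (new)  [load 22/40]
  22 → locker 5 (new)  [load 22/40]
  15 → locker 3  [load 38/40]
  29 → locker 6 (new)  [load 29/40]
  20 → locker 7 (new)  [load 20/40]
  10 → locker 4  [load 32/40]
  21 → locker 8 (new)  [load 21/40]
  17 → locker 5  [load 39/40]
  8 → locker 1  [load 40/40]
  36 → locker 9 (new)  [load 36/40]
9 storage lockers opened.

9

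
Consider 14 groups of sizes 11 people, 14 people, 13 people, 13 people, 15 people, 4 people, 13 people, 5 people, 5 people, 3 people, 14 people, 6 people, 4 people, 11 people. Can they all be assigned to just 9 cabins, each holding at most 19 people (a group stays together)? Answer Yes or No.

Yes

A valid assignment using 8 cabins:
  cabin 1: 15 + 4 = 19
  cabin 2: 14 + 5 = 19
  cabin 3: 14 + 5 = 19
  cabin 4: 13 + 6 = 19
  cabin 5: 13 + 4 = 17
  cabin 6: 13 + 3 = 16
  cabin 7: 11 = 11
  cabin 8: 11 = 11
That uses only 8 ≤ 9, so 9 cabins are enough.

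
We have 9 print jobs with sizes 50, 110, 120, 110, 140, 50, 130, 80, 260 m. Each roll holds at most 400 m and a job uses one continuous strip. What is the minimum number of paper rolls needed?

3

Total = 260 + 140 + 130 + 120 + 110 + 110 + 80 + 50 + 50 = 1050 m.
Lower bound: ⌈1050/400⌉ = 3 paper rolls.
A packing using 3 paper rolls:
  roll 1: 260 + 140 = 400
  roll 2: 130 + 120 + 110 = 360
  roll 3: 110 + 80 + 50 + 50 = 290
This matches the lower bound, so 3 is optimal.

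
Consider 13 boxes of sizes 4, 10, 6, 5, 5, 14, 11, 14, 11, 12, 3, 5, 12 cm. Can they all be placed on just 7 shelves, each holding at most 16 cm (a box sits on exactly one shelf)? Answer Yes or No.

Total = 112 cm; ⌈112/16⌉ = 7.
The bound of 7 does not rule out 7, but exhaustive search shows no assignment into 7 shelves of capacity 16 cm exists — the minimum is 8.

No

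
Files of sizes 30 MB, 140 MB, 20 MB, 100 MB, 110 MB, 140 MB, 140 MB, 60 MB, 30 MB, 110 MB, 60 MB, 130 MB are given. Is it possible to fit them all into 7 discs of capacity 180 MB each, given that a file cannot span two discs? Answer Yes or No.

A valid assignment using 7 discs:
  disc 1: 140 + 30 = 170
  disc 2: 140 + 30 = 170
  disc 3: 140 + 20 = 160
  disc 4: 130 = 130
  disc 5: 110 + 60 = 170
  disc 6: 110 + 60 = 170
  disc 7: 100 = 100
Every load is within 180 MB, so 7 discs suffice.

Yes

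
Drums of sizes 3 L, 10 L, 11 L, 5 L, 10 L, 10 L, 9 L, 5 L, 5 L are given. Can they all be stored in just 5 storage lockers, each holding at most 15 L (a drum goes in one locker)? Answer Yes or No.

A valid assignment using 5 storage lockers:
  locker 1: 11 + 3 = 14
  locker 2: 10 + 5 = 15
  locker 3: 10 + 5 = 15
  locker 4: 10 + 5 = 15
  locker 5: 9 = 9
Every load is within 15 L, so 5 storage lockers suffice.

Yes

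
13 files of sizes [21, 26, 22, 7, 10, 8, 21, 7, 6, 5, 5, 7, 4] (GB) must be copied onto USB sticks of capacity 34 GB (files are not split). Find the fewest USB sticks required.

Total = 26 + 22 + 21 + 21 + 10 + 8 + 7 + 7 + 7 + 6 + 5 + 5 + 4 = 149 GB.
Lower bound: ⌈149/34⌉ = 5 USB sticks.
A packing using 5 USB sticks:
  USB stick 1: 26 + 8 = 34
  USB stick 2: 22 + 10 = 32
  USB stick 3: 21 + 7 + 6 = 34
  USB stick 4: 21 + 7 + 5 = 33
  USB stick 5: 7 + 5 + 4 = 16
This matches the lower bound, so 5 is optimal.

5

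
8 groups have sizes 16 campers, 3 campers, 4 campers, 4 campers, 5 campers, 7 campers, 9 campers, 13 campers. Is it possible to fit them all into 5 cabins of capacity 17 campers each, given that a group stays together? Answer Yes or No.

A valid assignment using 4 cabins:
  cabin 1: 16 = 16
  cabin 2: 13 + 4 = 17
  cabin 3: 9 + 7 = 16
  cabin 4: 5 + 4 + 3 = 12
That uses only 4 ≤ 5, so 5 cabins are enough.

Yes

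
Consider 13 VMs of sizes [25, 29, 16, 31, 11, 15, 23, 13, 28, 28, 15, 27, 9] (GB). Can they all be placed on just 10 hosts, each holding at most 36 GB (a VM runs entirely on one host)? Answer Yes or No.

Yes

A valid assignment using 9 hosts:
  host 1: 31 = 31
  host 2: 29 = 29
  host 3: 28 = 28
  host 4: 28 = 28
  host 5: 27 + 9 = 36
  host 6: 25 + 11 = 36
  host 7: 23 + 13 = 36
  host 8: 16 + 15 = 31
  host 9: 15 = 15
That uses only 9 ≤ 10, so 10 hosts are enough.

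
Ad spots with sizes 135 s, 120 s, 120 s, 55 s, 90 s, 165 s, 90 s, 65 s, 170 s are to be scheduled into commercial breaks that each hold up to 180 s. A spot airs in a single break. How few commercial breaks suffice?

Total = 170 + 165 + 135 + 120 + 120 + 90 + 90 + 65 + 55 = 1010 s.
Lower bound: ⌈1010/180⌉ = 6 commercial breaks.
A packing using 7 commercial breaks:
  break 1: 170 = 170
  break 2: 165 = 165
  break 3: 135 = 135
  break 4: 120 + 55 = 175
  break 5: 120 = 120
  break 6: 90 + 90 = 180
  break 7: 65 = 65
No arrangement into 6 commercial breaks stays within capacity, so 7 is optimal.

7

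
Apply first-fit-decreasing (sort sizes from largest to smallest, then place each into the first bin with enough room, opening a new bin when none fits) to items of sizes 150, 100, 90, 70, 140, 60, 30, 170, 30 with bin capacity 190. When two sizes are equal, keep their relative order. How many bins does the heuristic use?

Sorted descending: 170, 150, 140, 100, 90, 70, 60, 30, 30.
  170 → bin 1 (new)  [load 170/190]
  150 → bin 2 (new)  [load 150/190]
  140 → bin 3 (new)  [load 140/190]
  100 → bin 4 (new)  [load 100/190]
  90 → bin 4  [load 190/190]
  70 → bin 5 (new)  [load 70/190]
  60 → bin 5  [load 130/190]
  30 → bin 2  [load 180/190]
  30 → bin 3  [load 170/190]
5 bins opened.

5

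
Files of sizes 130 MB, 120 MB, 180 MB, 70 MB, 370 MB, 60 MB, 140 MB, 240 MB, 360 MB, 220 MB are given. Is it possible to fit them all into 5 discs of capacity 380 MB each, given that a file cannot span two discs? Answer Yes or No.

No

Total = 1890 MB; ⌈1890/380⌉ = 5.
The bound of 5 does not rule out 5, but exhaustive search shows no assignment into 5 discs of capacity 380 MB exists — the minimum is 6.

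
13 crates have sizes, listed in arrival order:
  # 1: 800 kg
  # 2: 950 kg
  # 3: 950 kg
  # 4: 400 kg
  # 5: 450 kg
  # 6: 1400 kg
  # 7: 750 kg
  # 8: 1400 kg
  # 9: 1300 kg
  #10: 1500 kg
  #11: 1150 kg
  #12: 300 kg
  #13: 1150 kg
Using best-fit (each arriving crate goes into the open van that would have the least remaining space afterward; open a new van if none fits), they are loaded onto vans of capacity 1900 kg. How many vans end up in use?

  800 → van 1 (new)  [load 800/1900]
  950 → van 1  [load 1750/1900]
  950 → van 2 (new)  [load 950/1900]
  400 → van 2  [load 1350/1900]
  450 → van 2  [load 1800/1900]
  1400 → van 3 (new)  [load 1400/1900]
  750 → van 4 (new)  [load 750/1900]
  1400 → van 5 (new)  [load 1400/1900]
  1300 → van 6 (new)  [load 1300/1900]
  1500 → van 7 (new)  [load 1500/1900]
  1150 → van 4  [load 1900/1900]
  300 → van 7  [load 1800/1900]
  1150 → van 8 (new)  [load 1150/1900]
8 vans opened.

8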